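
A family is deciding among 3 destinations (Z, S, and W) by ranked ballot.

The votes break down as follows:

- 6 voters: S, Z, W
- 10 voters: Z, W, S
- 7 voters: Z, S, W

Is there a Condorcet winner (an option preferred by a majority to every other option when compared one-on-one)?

Yes

Head-to-head results (23 voters total):
Z vs S: Z wins 17–6.
Z vs W: Z wins 23–0.
S vs W: S wins 13–10.
Z beats each rival — S (17–6), W (23–0) — so Z is the Condorcet winner.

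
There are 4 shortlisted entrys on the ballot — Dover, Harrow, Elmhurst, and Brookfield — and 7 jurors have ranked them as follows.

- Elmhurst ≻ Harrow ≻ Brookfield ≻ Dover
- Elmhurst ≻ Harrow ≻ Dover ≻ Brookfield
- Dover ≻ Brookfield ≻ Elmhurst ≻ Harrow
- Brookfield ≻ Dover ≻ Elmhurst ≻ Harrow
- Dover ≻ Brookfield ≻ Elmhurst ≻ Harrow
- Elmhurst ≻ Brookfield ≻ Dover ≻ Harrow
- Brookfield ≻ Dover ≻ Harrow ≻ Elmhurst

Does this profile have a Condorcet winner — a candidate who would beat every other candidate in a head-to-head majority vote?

Head-to-head results (7 voters total):
Dover vs Harrow: Dover wins 5–2.
Dover vs Elmhurst: Dover wins 4–3.
Dover vs Brookfield: Brookfield wins 4–3.
Harrow vs Elmhurst: Elmhurst wins 6–1.
Harrow vs Brookfield: Brookfield wins 5–2.
Elmhurst vs Brookfield: Brookfield wins 4–3.
Brookfield beats each rival — Dover (4–3), Harrow (5–2), Elmhurst (4–3) — so Brookfield is the Condorcet winner.

Yes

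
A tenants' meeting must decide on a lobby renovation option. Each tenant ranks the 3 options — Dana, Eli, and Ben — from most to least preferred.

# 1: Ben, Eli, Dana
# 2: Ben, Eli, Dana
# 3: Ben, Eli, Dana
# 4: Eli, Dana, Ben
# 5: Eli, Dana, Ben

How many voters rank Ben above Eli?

Ballots ranking Ben above Eli: 3.
Ballots ranking Eli above Ben: 2.
So 3 of 5 voters prefer Ben to Eli.

3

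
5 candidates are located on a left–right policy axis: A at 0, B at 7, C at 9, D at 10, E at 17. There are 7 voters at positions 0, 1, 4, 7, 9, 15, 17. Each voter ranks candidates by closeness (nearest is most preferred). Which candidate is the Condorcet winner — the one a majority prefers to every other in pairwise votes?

With single-peaked preferences on a line, the Condorcet winner is the candidate closest to the median voter.
The median voter (position 7) is closest to B at 7.
Check: B vs D — voters closer to B: 4 of 7.

B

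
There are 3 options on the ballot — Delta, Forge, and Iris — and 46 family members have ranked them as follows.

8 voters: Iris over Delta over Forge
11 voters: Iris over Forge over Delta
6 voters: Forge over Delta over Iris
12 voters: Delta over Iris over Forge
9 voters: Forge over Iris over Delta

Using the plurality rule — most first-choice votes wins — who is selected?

Iris

First-place vote totals:
  Delta: 12
  Forge: 15
  Iris: 19
Iris has the most first-place votes.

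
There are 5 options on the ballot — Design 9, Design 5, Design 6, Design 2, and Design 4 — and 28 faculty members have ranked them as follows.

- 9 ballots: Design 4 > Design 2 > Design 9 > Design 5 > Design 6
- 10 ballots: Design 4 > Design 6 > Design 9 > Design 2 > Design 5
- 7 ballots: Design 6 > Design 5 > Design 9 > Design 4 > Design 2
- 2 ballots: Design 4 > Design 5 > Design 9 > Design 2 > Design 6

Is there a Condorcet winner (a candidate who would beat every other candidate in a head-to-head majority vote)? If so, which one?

Design 4

Head-to-head results (28 voters total):
Design 9 vs Design 5: Design 9 wins 19–9.
Design 9 vs Design 6: Design 6 wins 17–11.
Design 9 vs Design 2: Design 9 wins 19–9.
Design 9 vs Design 4: Design 4 wins 21–7.
Design 5 vs Design 6: Design 6 wins 17–11.
Design 5 vs Design 2: Design 2 wins 19–9.
Design 5 vs Design 4: Design 4 wins 21–7.
Design 6 vs Design 2: Design 6 wins 17–11.
Design 6 vs Design 4: Design 4 wins 21–7.
Design 2 vs Design 4: Design 4 wins 28–0.
Design 4 beats each rival — Design 9 (21–7), Design 5 (21–7), Design 6 (21–7), Design 2 (28–0) — so Design 4 is the Condorcet winner.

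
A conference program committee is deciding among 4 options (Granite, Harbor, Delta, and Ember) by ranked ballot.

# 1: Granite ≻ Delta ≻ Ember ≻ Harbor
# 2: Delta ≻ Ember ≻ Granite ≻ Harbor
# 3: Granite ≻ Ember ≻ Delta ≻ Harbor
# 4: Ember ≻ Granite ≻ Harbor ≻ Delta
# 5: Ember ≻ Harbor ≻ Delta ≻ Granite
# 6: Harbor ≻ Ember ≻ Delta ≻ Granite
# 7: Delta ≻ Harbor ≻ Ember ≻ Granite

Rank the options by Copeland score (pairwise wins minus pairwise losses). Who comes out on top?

Ember

Pairwise results:
  Granite vs Harbor: Granite wins 4–3.
  Granite vs Delta: Delta wins 4–3.
  Granite vs Ember: Ember wins 5–2.
  Harbor vs Delta: Delta wins 4–3.
  Harbor vs Ember: Ember wins 5–2.
  Delta vs Ember: Ember wins 4–3.
Copeland scores (wins − losses):
  Granite: 1 − 2 = -1
  Harbor: 0 − 3 = -3
  Delta: 2 − 1 = 1
  Ember: 3 − 0 = 3
Ember has the best Copeland score.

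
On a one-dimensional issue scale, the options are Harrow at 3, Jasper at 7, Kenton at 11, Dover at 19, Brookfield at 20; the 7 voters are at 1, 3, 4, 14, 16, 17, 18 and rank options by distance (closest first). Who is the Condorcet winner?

Kenton

With single-peaked preferences on a line, the Condorcet winner is the candidate closest to the median voter.
The median voter (position 14) is closest to Kenton at 11.
Check: Kenton vs Jasper — voters closer to Kenton: 4 of 7.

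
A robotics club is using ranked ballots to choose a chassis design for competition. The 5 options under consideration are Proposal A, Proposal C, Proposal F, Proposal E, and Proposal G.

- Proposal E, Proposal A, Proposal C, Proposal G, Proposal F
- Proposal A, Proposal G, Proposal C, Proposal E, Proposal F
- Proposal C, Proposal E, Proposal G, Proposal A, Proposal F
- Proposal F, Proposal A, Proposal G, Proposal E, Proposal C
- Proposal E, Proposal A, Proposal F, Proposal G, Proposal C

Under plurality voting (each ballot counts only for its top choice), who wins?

First-place vote totals:
  Proposal A: 1
  Proposal C: 1
  Proposal F: 1
  Proposal E: 2
  Proposal G: 0
Proposal E has the most first-place votes.

Proposal E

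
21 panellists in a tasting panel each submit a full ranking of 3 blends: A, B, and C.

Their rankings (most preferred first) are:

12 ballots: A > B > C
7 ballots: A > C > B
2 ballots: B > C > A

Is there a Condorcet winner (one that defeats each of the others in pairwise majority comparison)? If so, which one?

Head-to-head results (21 voters total):
A vs B: A wins 19–2.
A vs C: A wins 19–2.
B vs C: B wins 14–7.
A beats each rival — B (19–2), C (19–2) — so A is the Condorcet winner.

A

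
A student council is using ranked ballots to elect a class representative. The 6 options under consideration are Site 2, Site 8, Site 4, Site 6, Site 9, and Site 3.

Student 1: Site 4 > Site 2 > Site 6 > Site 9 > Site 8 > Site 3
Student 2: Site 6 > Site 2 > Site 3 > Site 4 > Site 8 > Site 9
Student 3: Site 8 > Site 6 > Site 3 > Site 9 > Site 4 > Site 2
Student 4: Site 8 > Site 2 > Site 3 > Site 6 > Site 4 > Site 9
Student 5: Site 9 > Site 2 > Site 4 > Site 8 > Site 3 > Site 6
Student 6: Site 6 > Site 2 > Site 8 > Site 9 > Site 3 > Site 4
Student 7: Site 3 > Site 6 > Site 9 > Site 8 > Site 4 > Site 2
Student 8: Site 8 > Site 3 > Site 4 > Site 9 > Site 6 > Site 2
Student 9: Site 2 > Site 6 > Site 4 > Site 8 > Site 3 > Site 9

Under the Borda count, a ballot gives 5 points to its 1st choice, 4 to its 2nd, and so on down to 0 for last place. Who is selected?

Borda scores:
  Site 2: 4 + 4 + 0 + 4 + 4 + 4 + 0 + 0 + 5 = 25
  Site 8: 1 + 1 + 5 + 5 + 2 + 3 + 2 + 5 + 2 = 26
  Site 4: 5 + 2 + 1 + 1 + 3 + 0 + 1 + 3 + 3 = 19
  Site 6: 3 + 5 + 4 + 2 + 0 + 5 + 4 + 1 + 4 = 28
  Site 9: 2 + 0 + 2 + 0 + 5 + 2 + 3 + 2 + 0 = 16
  Site 3: 0 + 3 + 3 + 3 + 1 + 1 + 5 + 4 + 1 = 21
Site 6 has the highest total.

Site 6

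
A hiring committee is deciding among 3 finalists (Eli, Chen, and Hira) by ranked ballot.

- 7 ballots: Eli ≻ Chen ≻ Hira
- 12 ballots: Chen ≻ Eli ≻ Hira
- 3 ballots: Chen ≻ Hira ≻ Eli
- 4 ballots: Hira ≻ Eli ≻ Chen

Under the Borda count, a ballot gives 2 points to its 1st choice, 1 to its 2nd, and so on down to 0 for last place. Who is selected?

Chen

Borda scores:
  Eli: 7·2 + 12·1 + 3·0 + 4·1 = 30
  Chen: 7·1 + 12·2 + 3·2 + 4·0 = 37
  Hira: 7·0 + 12·0 + 3·1 + 4·2 = 11
Chen has the highest total.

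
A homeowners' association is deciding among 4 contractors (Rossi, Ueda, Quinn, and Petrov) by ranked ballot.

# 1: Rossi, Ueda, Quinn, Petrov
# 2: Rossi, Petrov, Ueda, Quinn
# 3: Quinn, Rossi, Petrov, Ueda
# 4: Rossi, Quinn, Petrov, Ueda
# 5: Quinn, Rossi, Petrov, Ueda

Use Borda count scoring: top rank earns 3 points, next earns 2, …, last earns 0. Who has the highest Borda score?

Rossi

Borda scores:
  Rossi: 3 + 3 + 2 + 3 + 2 = 13
  Ueda: 2 + 1 + 0 + 0 + 0 = 3
  Quinn: 1 + 0 + 3 + 2 + 3 = 9
  Petrov: 0 + 2 + 1 + 1 + 1 = 5
Rossi has the highest total.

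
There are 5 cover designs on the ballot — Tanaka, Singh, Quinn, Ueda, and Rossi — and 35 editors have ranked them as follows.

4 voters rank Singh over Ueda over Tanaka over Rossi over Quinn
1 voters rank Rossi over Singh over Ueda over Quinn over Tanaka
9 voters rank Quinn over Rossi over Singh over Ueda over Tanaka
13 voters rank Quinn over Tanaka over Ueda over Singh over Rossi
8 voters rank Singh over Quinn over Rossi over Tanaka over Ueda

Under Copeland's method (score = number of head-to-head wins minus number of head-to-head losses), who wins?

Quinn

Pairwise results:
  Tanaka vs Singh: Singh wins 22–13.
  Tanaka vs Quinn: Quinn wins 31–4.
  Tanaka vs Ueda: Tanaka wins 21–14.
  Tanaka vs Rossi: Rossi wins 18–17.
  Singh vs Quinn: Quinn wins 22–13.
  Singh vs Ueda: Singh wins 22–13.
  Singh vs Rossi: Singh wins 25–10.
  Quinn vs Ueda: Quinn wins 30–5.
  Quinn vs Rossi: Quinn wins 30–5.
  Ueda vs Rossi: Rossi wins 18–17.
Copeland scores (wins − losses):
  Tanaka: 1 − 3 = -2
  Singh: 3 − 1 = 2
  Quinn: 4 − 0 = 4
  Ueda: 0 − 4 = -4
  Rossi: 2 − 2 = 0
Quinn has the best Copeland score.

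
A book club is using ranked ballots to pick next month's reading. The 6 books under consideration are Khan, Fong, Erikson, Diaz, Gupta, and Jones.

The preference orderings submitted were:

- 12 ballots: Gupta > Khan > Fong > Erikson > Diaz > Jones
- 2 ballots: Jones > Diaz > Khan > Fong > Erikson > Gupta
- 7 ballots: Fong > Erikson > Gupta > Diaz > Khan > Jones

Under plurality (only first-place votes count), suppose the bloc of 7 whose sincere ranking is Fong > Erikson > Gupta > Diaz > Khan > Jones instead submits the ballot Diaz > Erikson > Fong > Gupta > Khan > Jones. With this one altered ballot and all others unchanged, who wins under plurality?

Gupta

First-place totals with the altered ballot: Khan 0, Fong 0, Erikson 0, Diaz 7, Gupta 12, Jones 2.
The winner is unchanged: still Gupta.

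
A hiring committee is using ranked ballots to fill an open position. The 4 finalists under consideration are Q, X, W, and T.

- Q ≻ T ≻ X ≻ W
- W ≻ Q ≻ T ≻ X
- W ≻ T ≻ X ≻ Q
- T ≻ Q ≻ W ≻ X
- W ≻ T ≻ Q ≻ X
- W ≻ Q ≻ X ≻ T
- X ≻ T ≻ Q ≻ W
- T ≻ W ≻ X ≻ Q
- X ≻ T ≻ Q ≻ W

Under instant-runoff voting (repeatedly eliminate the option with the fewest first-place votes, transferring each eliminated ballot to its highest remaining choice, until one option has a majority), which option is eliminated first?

Q

Round 1: W 4, X 2, T 2, Q 1. Q has the fewest and is eliminated.
Round 2: W 4, T 3, X 2. X has the fewest and is eliminated.
Round 3: T 5, W 4. T has a majority.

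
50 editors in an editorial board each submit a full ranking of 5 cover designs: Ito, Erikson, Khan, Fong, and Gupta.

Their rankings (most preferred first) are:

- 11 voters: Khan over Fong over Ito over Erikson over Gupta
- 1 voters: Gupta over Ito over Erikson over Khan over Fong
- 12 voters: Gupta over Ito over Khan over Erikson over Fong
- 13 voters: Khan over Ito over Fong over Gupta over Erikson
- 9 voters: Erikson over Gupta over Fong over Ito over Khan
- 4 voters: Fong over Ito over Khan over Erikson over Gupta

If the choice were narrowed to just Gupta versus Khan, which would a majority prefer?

Khan

Ballots ranking Gupta above Khan: 1+12+9 = 22.
Ballots ranking Khan above Gupta: 11+13+4 = 28.
Khan wins the head-to-head, 28–22.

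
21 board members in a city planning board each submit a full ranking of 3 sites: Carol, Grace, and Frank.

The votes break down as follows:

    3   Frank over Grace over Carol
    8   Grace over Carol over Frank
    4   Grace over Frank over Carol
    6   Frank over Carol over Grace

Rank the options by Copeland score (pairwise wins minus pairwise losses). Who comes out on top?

Grace

Pairwise results:
  Carol vs Grace: Grace wins 15–6.
  Carol vs Frank: Frank wins 13–8.
  Grace vs Frank: Grace wins 12–9.
Copeland scores (wins − losses):
  Carol: 0 − 2 = -2
  Grace: 2 − 0 = 2
  Frank: 1 − 1 = 0
Grace has the best Copeland score.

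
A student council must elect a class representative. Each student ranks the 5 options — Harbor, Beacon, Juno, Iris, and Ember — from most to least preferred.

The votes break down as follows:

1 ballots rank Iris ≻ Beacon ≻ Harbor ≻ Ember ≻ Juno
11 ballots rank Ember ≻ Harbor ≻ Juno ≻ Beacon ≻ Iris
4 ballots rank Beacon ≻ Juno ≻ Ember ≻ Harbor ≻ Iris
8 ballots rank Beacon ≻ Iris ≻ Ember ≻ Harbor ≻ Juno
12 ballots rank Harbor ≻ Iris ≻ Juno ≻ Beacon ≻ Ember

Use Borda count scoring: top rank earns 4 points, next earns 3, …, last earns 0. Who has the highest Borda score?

Harbor

Borda scores:
  Harbor: 2 + 11·3 + 4·1 + 8·1 + 12·4 = 95
  Beacon: 3 + 11·1 + 4·4 + 8·4 + 12·1 = 74
  Juno: 0 + 11·2 + 4·3 + 8·0 + 12·2 = 58
  Iris: 4 + 11·0 + 4·0 + 8·3 + 12·3 = 64
  Ember: 1 + 11·4 + 4·2 + 8·2 + 12·0 = 69
Harbor has the highest total.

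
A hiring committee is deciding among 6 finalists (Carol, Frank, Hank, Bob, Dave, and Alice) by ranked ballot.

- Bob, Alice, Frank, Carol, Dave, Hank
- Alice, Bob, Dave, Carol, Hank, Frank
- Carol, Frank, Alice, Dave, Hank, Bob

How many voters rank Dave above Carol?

Ballots ranking Dave above Carol: 1.
Ballots ranking Carol above Dave: 2.
So 1 of 3 voters prefer Dave to Carol.

1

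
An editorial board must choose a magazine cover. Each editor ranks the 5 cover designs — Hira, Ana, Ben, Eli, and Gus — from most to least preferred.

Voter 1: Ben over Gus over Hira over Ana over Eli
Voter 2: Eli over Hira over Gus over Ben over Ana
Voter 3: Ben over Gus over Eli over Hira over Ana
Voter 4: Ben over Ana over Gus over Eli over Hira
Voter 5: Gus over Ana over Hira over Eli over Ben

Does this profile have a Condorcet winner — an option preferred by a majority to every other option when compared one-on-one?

Head-to-head results (5 voters total):
Hira vs Ana: Hira wins 3–2.
Hira vs Ben: Ben wins 3–2.
Hira vs Eli: Eli wins 3–2.
Hira vs Gus: Gus wins 4–1.
Ana vs Ben: Ben wins 4–1.
Ana vs Eli: Ana wins 3–2.
Ana vs Gus: Gus wins 4–1.
Ben vs Eli: Ben wins 3–2.
Ben vs Gus: Ben wins 3–2.
Eli vs Gus: Gus wins 4–1.
Ben beats each rival — Hira (3–2), Ana (4–1), Eli (3–2), Gus (3–2) — so Ben is the Condorcet winner.

Yes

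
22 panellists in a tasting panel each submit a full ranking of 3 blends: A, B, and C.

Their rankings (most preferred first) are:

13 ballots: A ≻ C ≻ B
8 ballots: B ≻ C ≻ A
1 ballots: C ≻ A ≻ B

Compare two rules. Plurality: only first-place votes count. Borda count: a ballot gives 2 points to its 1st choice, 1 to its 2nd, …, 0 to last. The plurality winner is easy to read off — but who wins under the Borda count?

Plurality first-place counts: A 13, B 8, C 1 → A.
Borda totals: A 27, B 16, C 23 → A.

A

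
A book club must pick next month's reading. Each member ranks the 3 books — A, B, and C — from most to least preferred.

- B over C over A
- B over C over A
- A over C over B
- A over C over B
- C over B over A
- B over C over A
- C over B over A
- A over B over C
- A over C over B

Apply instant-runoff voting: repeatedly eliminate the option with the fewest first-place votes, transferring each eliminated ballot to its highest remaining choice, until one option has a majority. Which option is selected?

B

Round 1: A 4, B 3, C 2. C has the fewest and is eliminated.
Round 2: B 5, A 4. B has a majority.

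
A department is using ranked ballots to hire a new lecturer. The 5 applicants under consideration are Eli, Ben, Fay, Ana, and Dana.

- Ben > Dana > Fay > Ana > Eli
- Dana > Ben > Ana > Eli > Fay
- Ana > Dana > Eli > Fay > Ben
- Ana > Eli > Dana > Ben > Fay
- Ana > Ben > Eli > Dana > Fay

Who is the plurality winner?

Ana

First-place vote totals:
  Eli: 0
  Ben: 1
  Fay: 0
  Ana: 3
  Dana: 1
Ana has the most first-place votes.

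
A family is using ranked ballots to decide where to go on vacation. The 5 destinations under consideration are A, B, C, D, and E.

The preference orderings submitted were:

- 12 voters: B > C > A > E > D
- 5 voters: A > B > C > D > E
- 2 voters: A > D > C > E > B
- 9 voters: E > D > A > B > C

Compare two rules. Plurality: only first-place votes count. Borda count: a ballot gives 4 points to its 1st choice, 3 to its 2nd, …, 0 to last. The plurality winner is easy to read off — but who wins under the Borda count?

B

Plurality first-place counts: A 7, B 12, C 0, D 0, E 9 → B.
Borda totals: A 70, B 72, C 50, D 38, E 50 → B.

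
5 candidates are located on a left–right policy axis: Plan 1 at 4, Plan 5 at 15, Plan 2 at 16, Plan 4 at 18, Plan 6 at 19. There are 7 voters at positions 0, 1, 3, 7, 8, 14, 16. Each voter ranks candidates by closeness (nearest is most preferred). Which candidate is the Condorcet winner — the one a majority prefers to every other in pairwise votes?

Plan 1

With single-peaked preferences on a line, the Condorcet winner is the candidate closest to the median voter.
The median voter (position 7) is closest to Plan 1 at 4.
Check: Plan 1 vs Plan 4 — voters closer to Plan 1: 5 of 7.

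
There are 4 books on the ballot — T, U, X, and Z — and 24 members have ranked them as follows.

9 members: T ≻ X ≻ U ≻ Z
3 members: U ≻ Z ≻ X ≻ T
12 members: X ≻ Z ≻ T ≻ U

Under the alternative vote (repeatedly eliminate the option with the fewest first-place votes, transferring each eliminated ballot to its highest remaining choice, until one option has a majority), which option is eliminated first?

Round 1: X 12, T 9, U 3, Z 0. Z has the fewest and is eliminated.
Round 2: X 12, T 9, U 3. U has the fewest and is eliminated.
Round 3: X 15, T 9. X has a majority.

Z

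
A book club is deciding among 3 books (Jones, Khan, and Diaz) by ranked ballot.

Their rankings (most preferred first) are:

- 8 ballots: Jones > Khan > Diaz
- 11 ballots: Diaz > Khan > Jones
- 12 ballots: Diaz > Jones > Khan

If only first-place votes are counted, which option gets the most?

Diaz

First-place vote totals:
  Jones: 8
  Khan: 0
  Diaz: 23
Diaz has the most first-place votes.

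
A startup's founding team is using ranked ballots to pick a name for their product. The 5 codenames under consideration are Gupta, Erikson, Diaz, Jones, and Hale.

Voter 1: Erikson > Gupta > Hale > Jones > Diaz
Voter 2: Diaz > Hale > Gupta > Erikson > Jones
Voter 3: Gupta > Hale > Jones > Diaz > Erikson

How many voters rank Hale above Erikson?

2

Ballots ranking Hale above Erikson: 2.
Ballots ranking Erikson above Hale: 1.
So 2 of 3 voters prefer Hale to Erikson.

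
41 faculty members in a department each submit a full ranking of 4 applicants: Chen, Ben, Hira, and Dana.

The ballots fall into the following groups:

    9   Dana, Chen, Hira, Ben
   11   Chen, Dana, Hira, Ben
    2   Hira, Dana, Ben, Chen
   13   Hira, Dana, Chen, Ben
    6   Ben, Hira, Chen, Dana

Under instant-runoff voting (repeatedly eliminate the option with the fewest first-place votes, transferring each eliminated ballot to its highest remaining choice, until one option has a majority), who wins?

Round 1: Hira 15, Chen 11, Dana 9, Ben 6. Ben has the fewest and is eliminated.
Round 2: Hira 21, Chen 11, Dana 9. Hira has a majority.

Hira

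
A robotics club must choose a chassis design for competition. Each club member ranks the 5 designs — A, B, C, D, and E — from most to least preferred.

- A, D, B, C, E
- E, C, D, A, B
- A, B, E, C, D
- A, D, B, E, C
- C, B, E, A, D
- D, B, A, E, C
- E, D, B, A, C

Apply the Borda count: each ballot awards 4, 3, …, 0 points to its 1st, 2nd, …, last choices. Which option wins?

A

Borda scores:
  A: 4 + 1 + 4 + 4 + 1 + 2 + 1 = 17
  B: 2 + 0 + 3 + 2 + 3 + 3 + 2 = 15
  C: 1 + 3 + 1 + 0 + 4 + 0 + 0 = 9
  D: 3 + 2 + 0 + 3 + 0 + 4 + 3 = 15
  E: 0 + 4 + 2 + 1 + 2 + 1 + 4 = 14
A has the highest total.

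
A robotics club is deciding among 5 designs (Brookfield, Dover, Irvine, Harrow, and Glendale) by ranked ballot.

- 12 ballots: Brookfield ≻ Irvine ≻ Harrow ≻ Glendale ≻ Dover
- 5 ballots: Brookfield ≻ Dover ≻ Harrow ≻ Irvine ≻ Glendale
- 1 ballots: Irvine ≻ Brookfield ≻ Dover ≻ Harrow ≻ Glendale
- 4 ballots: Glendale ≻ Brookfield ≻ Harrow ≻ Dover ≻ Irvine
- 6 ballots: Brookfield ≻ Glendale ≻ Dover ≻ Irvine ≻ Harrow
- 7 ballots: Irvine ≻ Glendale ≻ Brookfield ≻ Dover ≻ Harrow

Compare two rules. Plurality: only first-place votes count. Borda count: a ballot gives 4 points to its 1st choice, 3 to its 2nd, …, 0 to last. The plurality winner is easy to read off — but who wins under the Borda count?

Brookfield

Plurality first-place counts: Brookfield 23, Dover 0, Irvine 8, Harrow 0, Glendale 4 → Brookfield.
Borda totals: Brookfield 121, Dover 40, Irvine 79, Harrow 43, Glendale 67 → Brookfield.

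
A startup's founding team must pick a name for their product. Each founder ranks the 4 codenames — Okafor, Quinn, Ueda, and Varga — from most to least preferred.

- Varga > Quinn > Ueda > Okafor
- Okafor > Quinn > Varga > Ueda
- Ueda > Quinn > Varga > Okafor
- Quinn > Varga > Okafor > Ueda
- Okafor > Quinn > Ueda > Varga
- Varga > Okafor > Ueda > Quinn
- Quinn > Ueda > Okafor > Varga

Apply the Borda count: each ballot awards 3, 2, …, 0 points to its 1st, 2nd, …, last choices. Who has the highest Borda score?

Quinn

Borda scores:
  Okafor: 0 + 3 + 0 + 1 + 3 + 2 + 1 = 10
  Quinn: 2 + 2 + 2 + 3 + 2 + 0 + 3 = 14
  Ueda: 1 + 0 + 3 + 0 + 1 + 1 + 2 = 8
  Varga: 3 + 1 + 1 + 2 + 0 + 3 + 0 = 10
Quinn has the highest total.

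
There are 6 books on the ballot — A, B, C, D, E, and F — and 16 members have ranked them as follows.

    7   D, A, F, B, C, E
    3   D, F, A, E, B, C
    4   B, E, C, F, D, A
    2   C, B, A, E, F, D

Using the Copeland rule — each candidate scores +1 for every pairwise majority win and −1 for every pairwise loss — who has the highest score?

D

Pairwise results:
  A vs B: A wins 10–6.
  A vs C: A wins 10–6.
  A vs D: D wins 14–2.
  A vs E: A wins 12–4.
  A vs F: A wins 9–7.
  B vs C: B wins 14–2.
  B vs D: D wins 10–6.
  B vs E: B wins 13–3.
  B vs F: F wins 10–6.
  C vs D: D wins 10–6.
  C vs E: C wins 9–7.
  C vs F: F wins 10–6.
  D vs E: D wins 10–6.
  D vs F: D wins 10–6.
  E vs F: F wins 10–6.
Copeland scores (wins − losses):
  A: 4 − 1 = 3
  B: 2 − 3 = -1
  C: 1 − 4 = -3
  D: 5 − 0 = 5
  E: 0 − 5 = -5
  F: 3 − 2 = 1
D has the best Copeland score.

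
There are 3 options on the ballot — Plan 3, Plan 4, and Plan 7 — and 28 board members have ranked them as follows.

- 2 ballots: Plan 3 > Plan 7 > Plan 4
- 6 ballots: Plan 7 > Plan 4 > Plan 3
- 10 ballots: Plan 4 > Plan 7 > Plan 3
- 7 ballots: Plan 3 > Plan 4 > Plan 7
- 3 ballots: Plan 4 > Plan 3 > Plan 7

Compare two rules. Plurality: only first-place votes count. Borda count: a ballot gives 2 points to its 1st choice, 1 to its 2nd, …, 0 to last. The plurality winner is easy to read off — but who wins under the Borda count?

Plan 4

Plurality first-place counts: Plan 3 9, Plan 4 13, Plan 7 6 → Plan 4.
Borda totals: Plan 3 21, Plan 4 39, Plan 7 24 → Plan 4.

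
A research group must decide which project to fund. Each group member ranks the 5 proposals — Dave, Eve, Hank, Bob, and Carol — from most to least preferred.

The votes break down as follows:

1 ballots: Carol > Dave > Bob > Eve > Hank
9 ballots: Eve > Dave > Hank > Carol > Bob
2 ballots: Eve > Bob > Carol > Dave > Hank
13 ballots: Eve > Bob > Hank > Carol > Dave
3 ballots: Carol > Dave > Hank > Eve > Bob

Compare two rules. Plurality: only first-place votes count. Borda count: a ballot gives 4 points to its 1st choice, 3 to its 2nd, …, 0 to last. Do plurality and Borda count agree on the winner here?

Plurality first-place counts: Dave 0, Eve 24, Hank 0, Bob 0, Carol 4 → Eve.
Borda totals: Dave 41, Eve 100, Hank 50, Bob 47, Carol 42 → Eve.
The two rules agree on Eve.

Yes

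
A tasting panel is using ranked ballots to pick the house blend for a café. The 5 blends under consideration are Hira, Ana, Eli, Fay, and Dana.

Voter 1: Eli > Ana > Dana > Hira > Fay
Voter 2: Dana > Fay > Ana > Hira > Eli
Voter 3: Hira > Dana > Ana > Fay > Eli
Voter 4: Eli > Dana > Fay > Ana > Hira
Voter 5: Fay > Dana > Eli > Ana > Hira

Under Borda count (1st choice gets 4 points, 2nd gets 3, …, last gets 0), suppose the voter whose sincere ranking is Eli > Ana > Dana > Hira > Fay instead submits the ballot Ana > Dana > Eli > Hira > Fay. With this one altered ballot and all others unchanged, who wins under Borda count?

Dana

Borda totals with the altered ballot: Hira 6, Ana 10, Eli 8, Fay 10, Dana 16.
The winner is unchanged: still Dana.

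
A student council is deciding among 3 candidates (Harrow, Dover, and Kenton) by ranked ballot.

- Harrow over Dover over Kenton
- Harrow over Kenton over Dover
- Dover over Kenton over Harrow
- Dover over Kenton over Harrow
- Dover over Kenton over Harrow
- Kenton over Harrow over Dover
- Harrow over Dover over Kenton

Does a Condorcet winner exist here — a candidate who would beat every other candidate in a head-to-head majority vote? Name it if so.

Head-to-head results (7 voters total):
Harrow vs Dover: Harrow wins 4–3.
Harrow vs Kenton: Kenton wins 4–3.
Dover vs Kenton: Dover wins 5–2.
No candidate beats all others: Harrow beats Dover beats Kenton beats Harrow, a majority cycle.

No Condorcet winner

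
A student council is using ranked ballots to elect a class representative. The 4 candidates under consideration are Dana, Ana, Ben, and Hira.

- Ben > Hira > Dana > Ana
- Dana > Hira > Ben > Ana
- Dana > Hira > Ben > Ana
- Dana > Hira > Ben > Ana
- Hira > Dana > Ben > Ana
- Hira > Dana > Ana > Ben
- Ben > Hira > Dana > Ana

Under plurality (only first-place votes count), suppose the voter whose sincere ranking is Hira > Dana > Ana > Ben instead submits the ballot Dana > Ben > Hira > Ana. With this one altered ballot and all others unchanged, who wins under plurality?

Dana

First-place totals with the altered ballot: Dana 4, Ana 0, Ben 2, Hira 1.
The winner is unchanged: still Dana.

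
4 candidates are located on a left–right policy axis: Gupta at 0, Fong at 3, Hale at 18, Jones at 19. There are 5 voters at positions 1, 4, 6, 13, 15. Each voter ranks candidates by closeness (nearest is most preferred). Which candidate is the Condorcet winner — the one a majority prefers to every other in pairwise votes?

With single-peaked preferences on a line, the Condorcet winner is the candidate closest to the median voter.
The median voter (position 6) is closest to Fong at 3.
Check: Fong vs Jones — voters closer to Fong: 3 of 5.

Fong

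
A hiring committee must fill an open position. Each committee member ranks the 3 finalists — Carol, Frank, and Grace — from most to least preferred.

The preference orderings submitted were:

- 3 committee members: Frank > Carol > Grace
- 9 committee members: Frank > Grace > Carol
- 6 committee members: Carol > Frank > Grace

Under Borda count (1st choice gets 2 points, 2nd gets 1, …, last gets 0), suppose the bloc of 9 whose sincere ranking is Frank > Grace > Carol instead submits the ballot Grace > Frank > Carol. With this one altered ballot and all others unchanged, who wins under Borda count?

Frank

Borda totals with the altered ballot: Carol 15, Frank 21, Grace 18.
The winner is unchanged: still Frank.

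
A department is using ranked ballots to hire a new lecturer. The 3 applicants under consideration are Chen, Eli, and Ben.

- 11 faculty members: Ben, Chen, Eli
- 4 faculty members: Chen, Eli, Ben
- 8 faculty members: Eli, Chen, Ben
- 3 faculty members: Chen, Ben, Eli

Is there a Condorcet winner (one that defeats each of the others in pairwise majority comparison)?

Yes

Head-to-head results (26 voters total):
Chen vs Eli: Chen wins 18–8.
Chen vs Ben: Chen wins 15–11.
Eli vs Ben: Ben wins 14–12.
Chen beats each rival — Eli (18–8), Ben (15–11) — so Chen is the Condorcet winner.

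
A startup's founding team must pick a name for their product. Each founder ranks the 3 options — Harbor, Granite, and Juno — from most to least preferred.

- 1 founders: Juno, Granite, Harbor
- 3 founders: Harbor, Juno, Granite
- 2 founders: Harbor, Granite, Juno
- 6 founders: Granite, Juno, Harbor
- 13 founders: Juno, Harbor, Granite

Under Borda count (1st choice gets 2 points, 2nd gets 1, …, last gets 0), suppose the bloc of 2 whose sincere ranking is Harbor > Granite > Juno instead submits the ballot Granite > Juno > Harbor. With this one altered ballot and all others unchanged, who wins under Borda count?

Borda totals with the altered ballot: Harbor 19, Granite 17, Juno 39.
The winner is unchanged: still Juno.

Juno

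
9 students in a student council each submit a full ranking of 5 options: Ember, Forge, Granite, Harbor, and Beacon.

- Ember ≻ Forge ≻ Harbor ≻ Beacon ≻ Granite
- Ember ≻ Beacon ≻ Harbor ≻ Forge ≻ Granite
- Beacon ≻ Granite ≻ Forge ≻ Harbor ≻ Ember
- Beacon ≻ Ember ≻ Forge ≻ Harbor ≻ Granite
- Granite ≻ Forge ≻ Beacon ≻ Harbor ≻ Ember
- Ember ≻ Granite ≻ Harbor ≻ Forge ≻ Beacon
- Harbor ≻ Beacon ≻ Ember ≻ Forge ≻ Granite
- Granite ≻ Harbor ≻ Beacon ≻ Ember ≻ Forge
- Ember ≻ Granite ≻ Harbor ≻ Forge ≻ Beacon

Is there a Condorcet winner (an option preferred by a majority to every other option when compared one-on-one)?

No

Head-to-head results (9 voters total):
Ember vs Forge: Ember wins 7–2.
Ember vs Granite: Ember wins 6–3.
Ember vs Harbor: Ember wins 5–4.
Ember vs Beacon: Beacon wins 5–4.
Forge vs Granite: Granite wins 5–4.
Forge vs Harbor: Harbor wins 5–4.
Forge vs Beacon: Beacon wins 5–4.
Granite vs Harbor: Granite wins 5–4.
Granite vs Beacon: Beacon wins 5–4.
Harbor vs Beacon: Harbor wins 5–4.
No candidate beats all others: Ember beats Harbor beats Beacon beats Ember, a majority cycle.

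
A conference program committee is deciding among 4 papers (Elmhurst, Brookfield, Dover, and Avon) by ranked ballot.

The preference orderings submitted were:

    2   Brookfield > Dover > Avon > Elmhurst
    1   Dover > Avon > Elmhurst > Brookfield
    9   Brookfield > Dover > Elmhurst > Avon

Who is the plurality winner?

Brookfield

First-place vote totals:
  Elmhurst: 0
  Brookfield: 11
  Dover: 1
  Avon: 0
Brookfield has the most first-place votes.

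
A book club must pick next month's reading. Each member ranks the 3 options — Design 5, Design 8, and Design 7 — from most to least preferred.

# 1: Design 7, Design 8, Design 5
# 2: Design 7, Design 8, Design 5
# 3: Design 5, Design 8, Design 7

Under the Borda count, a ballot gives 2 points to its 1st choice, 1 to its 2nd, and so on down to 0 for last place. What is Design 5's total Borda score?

Borda scores:
  Design 5: 0 + 0 + 2 = 2
  Design 8: 1 + 1 + 1 = 3
  Design 7: 2 + 2 + 0 = 4

2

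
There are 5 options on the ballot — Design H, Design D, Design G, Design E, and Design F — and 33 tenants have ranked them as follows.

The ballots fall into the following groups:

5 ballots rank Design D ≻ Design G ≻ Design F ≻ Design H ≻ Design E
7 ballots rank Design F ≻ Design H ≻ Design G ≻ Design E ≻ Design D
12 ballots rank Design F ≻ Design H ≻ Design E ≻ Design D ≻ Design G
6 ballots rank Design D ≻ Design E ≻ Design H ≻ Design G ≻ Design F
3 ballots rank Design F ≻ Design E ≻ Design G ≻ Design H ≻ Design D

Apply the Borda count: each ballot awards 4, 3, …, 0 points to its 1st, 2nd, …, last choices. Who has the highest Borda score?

Borda scores:
  Design H: 5·1 + 7·3 + 12·3 + 6·2 + 3·1 = 77
  Design D: 5·4 + 7·0 + 12·1 + 6·4 + 3·0 = 56
  Design G: 5·3 + 7·2 + 12·0 + 6·1 + 3·2 = 41
  Design E: 5·0 + 7·1 + 12·2 + 6·3 + 3·3 = 58
  Design F: 5·2 + 7·4 + 12·4 + 6·0 + 3·4 = 98
Design F has the highest total.

Design F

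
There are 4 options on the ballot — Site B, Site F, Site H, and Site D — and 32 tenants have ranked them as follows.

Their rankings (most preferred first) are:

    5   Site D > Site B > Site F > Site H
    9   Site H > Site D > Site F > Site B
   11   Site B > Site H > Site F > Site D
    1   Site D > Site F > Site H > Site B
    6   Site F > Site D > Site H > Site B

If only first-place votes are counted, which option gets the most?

Site B

First-place vote totals:
  Site B: 11
  Site F: 6
  Site H: 9
  Site D: 6
Site B has the most first-place votes.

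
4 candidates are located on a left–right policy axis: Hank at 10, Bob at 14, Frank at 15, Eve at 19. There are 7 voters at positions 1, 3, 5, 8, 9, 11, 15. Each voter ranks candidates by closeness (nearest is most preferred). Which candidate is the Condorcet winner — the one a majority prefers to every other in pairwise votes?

With single-peaked preferences on a line, the Condorcet winner is the candidate closest to the median voter.
The median voter (position 8) is closest to Hank at 10.
Check: Hank vs Frank — voters closer to Hank: 6 of 7.

Hank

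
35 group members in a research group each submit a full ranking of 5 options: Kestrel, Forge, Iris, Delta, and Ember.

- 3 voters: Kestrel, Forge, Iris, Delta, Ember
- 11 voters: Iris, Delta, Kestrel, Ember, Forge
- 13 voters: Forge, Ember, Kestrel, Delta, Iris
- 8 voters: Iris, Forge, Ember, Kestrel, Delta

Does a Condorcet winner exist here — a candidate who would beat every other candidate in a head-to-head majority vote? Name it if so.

Iris

Head-to-head results (35 voters total):
Kestrel vs Forge: Forge wins 21–14.
Kestrel vs Iris: Iris wins 19–16.
Kestrel vs Delta: Kestrel wins 24–11.
Kestrel vs Ember: Ember wins 21–14.
Forge vs Iris: Iris wins 19–16.
Forge vs Delta: Forge wins 24–11.
Forge vs Ember: Forge wins 24–11.
Iris vs Delta: Iris wins 22–13.
Iris vs Ember: Iris wins 22–13.
Delta vs Ember: Ember wins 21–14.
Iris beats each rival — Kestrel (19–16), Forge (19–16), Delta (22–13), Ember (22–13) — so Iris is the Condorcet winner.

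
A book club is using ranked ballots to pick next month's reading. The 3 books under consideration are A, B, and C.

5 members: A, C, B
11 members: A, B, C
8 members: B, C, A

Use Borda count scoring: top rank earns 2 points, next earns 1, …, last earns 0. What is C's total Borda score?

Borda scores:
  A: 5·2 + 11·2 + 8·0 = 32
  B: 5·0 + 11·1 + 8·2 = 27
  C: 5·1 + 11·0 + 8·1 = 13

13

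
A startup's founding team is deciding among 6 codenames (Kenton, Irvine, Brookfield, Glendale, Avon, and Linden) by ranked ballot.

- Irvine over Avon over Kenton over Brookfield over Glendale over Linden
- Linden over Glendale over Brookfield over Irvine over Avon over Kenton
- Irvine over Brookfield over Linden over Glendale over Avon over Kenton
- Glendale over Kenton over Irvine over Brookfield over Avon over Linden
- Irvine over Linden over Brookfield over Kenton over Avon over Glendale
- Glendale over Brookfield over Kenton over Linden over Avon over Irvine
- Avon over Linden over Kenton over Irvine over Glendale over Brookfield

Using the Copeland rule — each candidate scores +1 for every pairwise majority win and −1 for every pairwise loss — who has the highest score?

Irvine

Pairwise results:
  Kenton vs Irvine: Irvine wins 4–3.
  Kenton vs Brookfield: Brookfield wins 4–3.
  Kenton vs Glendale: Glendale wins 4–3.
  Kenton vs Avon: Avon wins 4–3.
  Kenton vs Linden: Linden wins 4–3.
  Irvine vs Brookfield: Irvine wins 5–2.
  Irvine vs Glendale: Irvine wins 4–3.
  Irvine vs Avon: Irvine wins 5–2.
  Irvine vs Linden: Irvine wins 4–3.
  Brookfield vs Glendale: Glendale wins 4–3.
  Brookfield vs Avon: Brookfield wins 5–2.
  Brookfield vs Linden: Brookfield wins 4–3.
  Glendale vs Avon: Glendale wins 4–3.
  Glendale vs Linden: Linden wins 4–3.
  Avon vs Linden: Linden wins 4–3.
Copeland scores (wins − losses):
  Kenton: 0 − 5 = -5
  Irvine: 5 − 0 = 5
  Brookfield: 3 − 2 = 1
  Glendale: 3 − 2 = 1
  Avon: 1 − 4 = -3
  Linden: 3 − 2 = 1
Irvine has the best Copeland score.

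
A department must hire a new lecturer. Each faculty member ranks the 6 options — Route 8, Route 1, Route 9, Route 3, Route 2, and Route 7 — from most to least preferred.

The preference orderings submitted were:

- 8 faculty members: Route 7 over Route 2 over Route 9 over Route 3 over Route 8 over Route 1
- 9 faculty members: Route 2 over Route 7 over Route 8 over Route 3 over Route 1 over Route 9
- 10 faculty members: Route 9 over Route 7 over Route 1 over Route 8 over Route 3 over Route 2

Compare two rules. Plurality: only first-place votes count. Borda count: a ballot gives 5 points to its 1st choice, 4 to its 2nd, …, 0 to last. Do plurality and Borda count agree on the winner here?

No

Plurality first-place counts: Route 8 0, Route 1 0, Route 9 10, Route 3 0, Route 2 9, Route 7 8 → Route 9.
Borda totals: Route 8 55, Route 1 39, Route 9 74, Route 3 44, Route 2 77, Route 7 116 → Route 7.
The two rules disagree: plurality picks Route 9, Borda picks Route 7.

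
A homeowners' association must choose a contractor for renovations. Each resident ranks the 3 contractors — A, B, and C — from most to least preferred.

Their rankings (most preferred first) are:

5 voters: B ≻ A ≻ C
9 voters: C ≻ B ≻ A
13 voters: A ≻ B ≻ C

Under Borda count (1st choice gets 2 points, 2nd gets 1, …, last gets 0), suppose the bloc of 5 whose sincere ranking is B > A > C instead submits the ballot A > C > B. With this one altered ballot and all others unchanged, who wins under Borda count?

Borda totals with the altered ballot: A 36, B 22, C 23.
The switch changes the winner from B to A.

A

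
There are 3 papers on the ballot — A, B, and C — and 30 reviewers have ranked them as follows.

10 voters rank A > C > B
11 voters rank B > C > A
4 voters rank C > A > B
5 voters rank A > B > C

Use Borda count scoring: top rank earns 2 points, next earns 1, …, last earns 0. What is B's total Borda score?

Borda scores:
  A: 10·2 + 11·0 + 4·1 + 5·2 = 34
  B: 10·0 + 11·2 + 4·0 + 5·1 = 27
  C: 10·1 + 11·1 + 4·2 + 5·0 = 29

27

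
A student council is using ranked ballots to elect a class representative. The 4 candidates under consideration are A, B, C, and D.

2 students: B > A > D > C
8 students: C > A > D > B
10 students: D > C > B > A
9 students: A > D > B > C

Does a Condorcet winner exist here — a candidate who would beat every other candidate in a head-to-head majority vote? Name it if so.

No Condorcet winner

Head-to-head results (29 voters total):
A vs B: A wins 17–12.
A vs C: C wins 18–11.
A vs D: A wins 19–10.
B vs C: C wins 18–11.
B vs D: D wins 27–2.
C vs D: D wins 21–8.
No candidate beats all others: A beats D beats C beats A, a majority cycle.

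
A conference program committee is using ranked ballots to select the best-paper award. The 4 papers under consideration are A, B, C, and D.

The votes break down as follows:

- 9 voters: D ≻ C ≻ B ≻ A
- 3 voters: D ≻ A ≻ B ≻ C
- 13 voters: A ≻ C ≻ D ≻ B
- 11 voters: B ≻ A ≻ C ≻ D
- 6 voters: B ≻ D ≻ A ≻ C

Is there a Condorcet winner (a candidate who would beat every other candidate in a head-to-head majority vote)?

No

Head-to-head results (42 voters total):
A vs B: B wins 26–16.
A vs C: A wins 33–9.
A vs D: A wins 24–18.
B vs C: C wins 22–20.
B vs D: D wins 25–17.
C vs D: C wins 24–18.
No candidate beats all others: A beats C beats B beats A, a majority cycle.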